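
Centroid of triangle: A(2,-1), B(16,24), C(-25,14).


Gx = (2+16- 25)/3 = -7/3 = -2.3333
Gy = (-1+24+14)/3 = 37/3 = 12.3333

G = (-2.3333, 12.3333)


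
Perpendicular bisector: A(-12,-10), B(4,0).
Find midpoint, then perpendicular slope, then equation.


Midpoint = (-4, -5)
Slope of AB = dy/dx = 10/16 = 0.6250
Perp slope = -dx/dy = -16/10 = -1.6000
b = My - (perp slope)*Mx = -5 + (16*(-4))/10 = -5 - 6.4000 = -11.4000

y = -1.6000x - 11.4000


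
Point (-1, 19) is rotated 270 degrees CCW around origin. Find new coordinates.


cos(270) = 0, sin(270) = -1
x' = -1*0 - 19*(-1) = 19
y' = -1*(-1) + 19*0 = 1

(19, 1)


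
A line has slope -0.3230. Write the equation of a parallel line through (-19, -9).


Parallel lines have equal slopes.
m2 = -0.3230
b2 = -9 + 0.3230*(-19) = -15.1370

y = -0.3230x - 15.1370


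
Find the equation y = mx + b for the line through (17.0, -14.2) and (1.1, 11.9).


m = (26.1)/(-15.9) = -1.6415
b = y1 - m*x1 = -14.2 - (26.1*17.0)/(-15.9) = -14.2 + 27.9057 = 13.7057

y = -1.6415x + 13.7057


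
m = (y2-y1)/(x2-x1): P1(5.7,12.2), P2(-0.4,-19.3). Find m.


dy = -19.3 - 12.2 = -31.5
dx = -0.4 - 5.7 = -6.1
m = -31.5/(-6.1) = 5.1639

m = 5.1639


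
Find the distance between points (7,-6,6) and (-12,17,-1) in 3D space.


dx=-19, dy=23, dz=-7
d = sqrt(361+529+49) = sqrt(939) = 30.6431

30.6431


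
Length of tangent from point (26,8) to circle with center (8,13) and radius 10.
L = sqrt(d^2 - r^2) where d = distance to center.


d = sqrt((26-8)^2 + (8-13)^2) = sqrt(324+25) = 18.6815
L = sqrt(349.0000 - 100) = sqrt(249.0000) = 15.7797

15.7797


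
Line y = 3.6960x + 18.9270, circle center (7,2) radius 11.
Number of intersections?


Substitute y = 3.6960x + 18.9270: (x-7)^2 + (3.6960x+18.9270-2)^2 = 121
Expand to Ax^2 + Bx + C = 0, where b-k = 16.927
A = 1+m^2 = 14.660416
B = 2(m(b-k) - h) = 2(3.6960*16.927 - 7) = 111.124384
C = h^2 + (b-k)^2 - r^2 = 49 + 286.523329 - 121 = 214.523329
disc = B^2-4AC = 12348.6287 - 12580.0050 = -231.3763
disc < 0

0 intersection points


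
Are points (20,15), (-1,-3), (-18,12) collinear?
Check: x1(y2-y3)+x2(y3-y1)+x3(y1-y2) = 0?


20*(-3-12) - 1*(12-15) - 18*(15+ 3)
= -300 + 3 - 324 = -621

No, not collinear (determinant = -621)


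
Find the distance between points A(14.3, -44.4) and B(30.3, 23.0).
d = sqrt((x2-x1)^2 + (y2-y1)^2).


dx = 30.3 - 14.3 = 16.0
dy = 23.0 + 44.4 = 67.4
d = sqrt(256.0 + 4542.76) = sqrt(4798.76) = 69.2731

69.2731


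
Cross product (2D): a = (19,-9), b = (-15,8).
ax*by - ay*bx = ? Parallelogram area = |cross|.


cross = 19*8 + 9*(-15) = 152 - 135 = 17
Parallelogram area = |17| = 17

cross = 17, parallelogram area = 17


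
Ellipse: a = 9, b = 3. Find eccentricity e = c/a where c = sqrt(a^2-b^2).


c = sqrt(81-9) = sqrt(72) = 8.4853
e = c/a = sqrt(72)/9 = 0.9428

e = 0.9428


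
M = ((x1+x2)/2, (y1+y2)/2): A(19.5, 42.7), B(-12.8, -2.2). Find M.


Mx = (19.5 - 12.8)/2 = 6.7/2 = 3.3500
My = (42.7 - 2.2)/2 = 40.5/2 = 20.2500

(3.3500, 20.2500)


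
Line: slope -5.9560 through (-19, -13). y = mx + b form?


y + 13 = -5.9560(x + 19)
y = -5.9560x - 13 + 5.9560*(-19)
y = -5.9560x - 126.1640

y = -5.9560x - 126.1640


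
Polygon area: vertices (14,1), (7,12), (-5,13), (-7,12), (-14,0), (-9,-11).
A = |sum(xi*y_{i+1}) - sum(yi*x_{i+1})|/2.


sum(xi*y_{i+1}) = 14*12 + 7*13 - 5*12 - 7*0 - 14*(-11) - 9*1 = 344
sum(yi*x_{i+1}) = 1*7 + 12*(-5) + 13*(-7) + 12*(-14) + 0*(-9) - 11*14 = -466
Area = |344 + 466|/2 = 810/2 = 405.0000

405.0000 sq units


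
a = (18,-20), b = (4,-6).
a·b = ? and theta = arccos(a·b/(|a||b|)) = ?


a·b = 18*4 - 20*(-6) = 72 + 120 = 192
|a| = sqrt(324+400) = 26.9072
|b| = sqrt(16+36) = 7.2111
cos(theta) = 192/(sqrt(724)*sqrt(52)) = 192/sqrt(37648) = 0.989533
theta = arccos(192/sqrt(37648)) = 8.2971 degrees

a·b = 192, theta = 8.2971 deg


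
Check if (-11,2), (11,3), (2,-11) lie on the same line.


-11*(3+ 11) + 11*(-11-2) + 2*(2-3)
= -154 - 143 - 2 = -299

No, not collinear (determinant = -299)


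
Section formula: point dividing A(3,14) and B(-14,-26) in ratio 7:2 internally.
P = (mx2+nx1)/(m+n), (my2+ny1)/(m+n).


Px = (7*(-14) + 2*3)/9 = -92/9 = -10.2222
Py = (7*(-26) + 2*14)/9 = -154/9 = -17.1111

P = (-10.2222, -17.1111)


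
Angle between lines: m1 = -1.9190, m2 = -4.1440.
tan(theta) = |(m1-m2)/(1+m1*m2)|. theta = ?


m1-m2 = 2.225
1+m1*m2 = 8.952336
tan(theta) = |2.225/8.952336| = 0.248538
theta = arctan(|2.225/8.952336|) = 13.9574 degrees (acute angle)

13.9574 degrees


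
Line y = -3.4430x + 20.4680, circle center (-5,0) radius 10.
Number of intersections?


Substitute y = -3.4430x + 20.4680: (x+ 5)^2 + (-3.4430x+20.4680-0)^2 = 100
Expand to Ax^2 + Bx + C = 0, where b-k = 20.468
A = 1+m^2 = 12.854249
B = 2(m(b-k) - h) = 2(-3.4430*20.468 + 5) = -130.942648
C = h^2 + (b-k)^2 - r^2 = 25 + 418.939024 - 100 = 343.939024
disc = B^2-4AC = 17145.9771 - 17684.3114 = -538.3343
disc < 0

0 intersection points


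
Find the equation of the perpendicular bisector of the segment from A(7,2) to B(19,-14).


Midpoint = (13, -6)
Slope of AB = dy/dx = -16/12 = -1.3333
Perp slope = -dx/dy = 12/16 = 0.7500
b = My - (perp slope)*Mx = -6 + (12*13)/(-16) = -6 - 9.7500 = -15.7500

y = 0.7500x - 15.7500


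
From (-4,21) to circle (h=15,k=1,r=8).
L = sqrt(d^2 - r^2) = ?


d = sqrt((-4-15)^2 + (21-1)^2) = sqrt(361+400) = 27.5862
L = sqrt(761.0000 - 64) = sqrt(697.0000) = 26.4008

26.4008


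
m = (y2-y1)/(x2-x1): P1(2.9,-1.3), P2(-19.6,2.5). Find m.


dy = 2.5 + 1.3 = 3.8
dx = -19.6 - 2.9 = -22.5
m = 3.8/(-22.5) = -0.1689

m = -0.1689


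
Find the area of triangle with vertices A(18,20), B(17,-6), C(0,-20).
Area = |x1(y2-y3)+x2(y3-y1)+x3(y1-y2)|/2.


18*(-6+ 20) = 252
17*(-20-20) = -680
0*(20+ 6) = 0
sum = -428
Area = |-428|/2 = 214.0000

214.0000 sq units


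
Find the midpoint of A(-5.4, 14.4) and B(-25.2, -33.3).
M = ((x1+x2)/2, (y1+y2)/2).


Mx = (-5.4 - 25.2)/2 = -30.6/2 = -15.3000
My = (14.4 - 33.3)/2 = -18.9/2 = -9.4500

(-15.3000, -9.4500)


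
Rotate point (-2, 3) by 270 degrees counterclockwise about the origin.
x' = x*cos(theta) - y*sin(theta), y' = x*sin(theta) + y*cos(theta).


cos(270) = 0, sin(270) = -1
x' = -2*0 - 3*(-1) = 3
y' = -2*(-1) + 3*0 = 2

(3, 2)


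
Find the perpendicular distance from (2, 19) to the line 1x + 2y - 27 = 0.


|1*2 + 2*19 - 27| = |13| = 13
sqrt(1 + 4) = sqrt(5) = 2.2361
d = 13/sqrt(5) = 5.8138

5.8138


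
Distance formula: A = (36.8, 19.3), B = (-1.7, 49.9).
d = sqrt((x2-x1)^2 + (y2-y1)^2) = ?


dx = -1.7 - 36.8 = -38.5
dy = 49.9 - 19.3 = 30.6
d = sqrt(1482.25 + 936.36) = sqrt(2418.61) = 49.1794

49.1794


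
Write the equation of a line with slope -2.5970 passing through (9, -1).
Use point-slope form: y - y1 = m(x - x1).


y + 1 = -2.5970(x - 9)
y = -2.5970x - 1 + 2.5970*9
y = -2.5970x + 22.3730

y = -2.5970x + 22.3730


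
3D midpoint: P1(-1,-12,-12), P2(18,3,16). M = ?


Mx = (-1+18)/2 = 8.5000
My = (-12+3)/2 = -4.5000
Mz = (-12+16)/2 = 2.0000

M = (8.5000, -4.5000, 2.0000)


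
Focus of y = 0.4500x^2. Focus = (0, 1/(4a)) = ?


a = 0.4500
4a = 1.8000
focus = (0, 1/1.8000) = (0, 0.5556)

Focus = (0, 0.5556)


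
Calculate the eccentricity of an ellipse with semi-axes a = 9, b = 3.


c = sqrt(81-9) = sqrt(72) = 8.4853
e = c/a = sqrt(72)/9 = 0.9428

e = 0.9428


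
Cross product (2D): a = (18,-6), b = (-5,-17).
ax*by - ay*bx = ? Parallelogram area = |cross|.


cross = 18*(-17) + 6*(-5) = -306 - 30 = -336
Parallelogram area = |-336| = 336

cross = -336, parallelogram area = 336


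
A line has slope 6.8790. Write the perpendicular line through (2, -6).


Perpendicular slope = -1/m1 = -1/6.8790 = -0.1454
b2 = y0 - m2*x0 = -6 + 2/6.8790 = -6 + 0.2907 = -5.7093

y = -0.1454x - 5.7093


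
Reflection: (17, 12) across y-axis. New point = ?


Reflection rule for y-axis: (-x, y)
(17, 12) -> (-17, 12)

(-17, 12)


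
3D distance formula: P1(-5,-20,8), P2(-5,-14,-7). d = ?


dx=0, dy=6, dz=-15
d = sqrt(0+36+225) = sqrt(261) = 16.1555

16.1555


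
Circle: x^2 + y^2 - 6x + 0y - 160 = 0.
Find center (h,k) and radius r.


h = -D/2 = 6/2 = 3
k = -E/2 = 0/2 = 0
r^2 = h^2 + k^2 - F = 9 + 0 + 160 = 169
r = 13

Center (3, 0), radius = 13


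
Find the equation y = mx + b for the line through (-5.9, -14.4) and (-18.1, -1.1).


m = (13.3)/(-12.2) = -1.0902
b = y1 - m*x1 = -14.4 - (13.3*(-5.9))/(-12.2) = -14.4 - 6.4320 = -20.8320

y = -1.0902x - 20.8320


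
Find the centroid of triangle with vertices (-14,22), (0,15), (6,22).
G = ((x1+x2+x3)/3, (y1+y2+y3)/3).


Gx = (-14+0+6)/3 = -8/3 = -2.6667
Gy = (22+15+22)/3 = 59/3 = 19.6667

G = (-2.6667, 19.6667)


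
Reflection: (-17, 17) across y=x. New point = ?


Reflection rule for y=x: (y, x)
(-17, 17) -> (17, -17)

(17, -17)


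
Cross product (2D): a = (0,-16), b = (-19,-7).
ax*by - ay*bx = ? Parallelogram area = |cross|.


cross = 0*(-7) + 16*(-19) = 0 - 304 = -304
Parallelogram area = |-304| = 304

cross = -304, parallelogram area = 304


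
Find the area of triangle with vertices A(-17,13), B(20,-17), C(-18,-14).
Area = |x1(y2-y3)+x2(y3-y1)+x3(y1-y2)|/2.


-17*(-17+ 14) = 51
20*(-14-13) = -540
-18*(13+ 17) = -540
sum = -1029
Area = |-1029|/2 = 514.5000

514.5000 sq units


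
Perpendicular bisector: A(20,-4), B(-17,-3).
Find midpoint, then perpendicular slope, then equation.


Midpoint = (1.5, -3.5)
Slope of AB = dy/dx = 1/(-37) = -0.0270
Perp slope = -dx/dy = 37/1 = 37.0000
b = My - (perp slope)*Mx = -3.5 + (-37*1.5)/1 = -3.5 - 55.5000 = -59.0000

y = 37.0000x - 59.0000


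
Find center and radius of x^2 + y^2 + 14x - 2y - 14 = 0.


h = -D/2 = -14/2 = -7
k = -E/2 = 2/2 = 1
r^2 = h^2 + k^2 - F = 49 + 1 + 14 = 64
r = 8

Center (-7, 1), radius = 8


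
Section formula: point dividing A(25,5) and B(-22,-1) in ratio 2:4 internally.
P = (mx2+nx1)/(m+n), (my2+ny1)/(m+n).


Px = (2*(-22) + 4*25)/6 = 56/6 = 9.3333
Py = (2*(-1) + 4*5)/6 = 18/6 = 3.0000

P = (9.3333, 3.0000)


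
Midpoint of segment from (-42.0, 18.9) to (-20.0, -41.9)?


Mx = (-42.0 - 20.0)/2 = -62.0/2 = -31.0000
My = (18.9 - 41.9)/2 = -23.0/2 = -11.5000

(-31.0000, -11.5000)


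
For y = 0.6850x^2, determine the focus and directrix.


a = 0.6850
1/(4a) = 0.3650
Focus = (0, 0.3650)
Directrix: y = -0.3650

Focus = (0, 0.3650), Directrix: y = -0.3650


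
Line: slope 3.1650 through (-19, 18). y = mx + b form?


y - 18 = 3.1650(x + 19)
y = 3.1650x + 18 - 3.1650*(-19)
y = 3.1650x + 78.1350

y = 3.1650x + 78.1350


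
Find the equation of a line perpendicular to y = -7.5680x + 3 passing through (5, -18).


Perpendicular slope = -1/m1 = -1/(-7.5680) = 0.1321
b2 = y0 - m2*x0 = -18 + 5/(-7.5680) = -18 - 0.6607 = -18.6607

y = 0.1321x - 18.6607


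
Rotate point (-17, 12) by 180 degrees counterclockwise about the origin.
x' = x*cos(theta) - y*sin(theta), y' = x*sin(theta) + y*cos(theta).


cos(180) = -1, sin(180) = 0
x' = -17*(-1) - 12*0 = 17
y' = -17*0 + 12*(-1) = -12

(17, -12)


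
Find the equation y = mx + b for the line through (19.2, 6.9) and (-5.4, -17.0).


m = (-23.9)/(-24.6) = 0.9715
b = y1 - m*x1 = 6.9 - (-23.9*19.2)/(-24.6) = 6.9 - 18.6537 = -11.7537

y = 0.9715x - 11.7537


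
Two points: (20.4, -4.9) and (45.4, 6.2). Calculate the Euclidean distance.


dx = 45.4 - 20.4 = 25.0
dy = 6.2 + 4.9 = 11.1
d = sqrt(625.0 + 123.21) = sqrt(748.21) = 27.3534

27.3534


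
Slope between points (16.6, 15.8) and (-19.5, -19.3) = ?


dy = -19.3 - 15.8 = -35.1
dx = -19.5 - 16.6 = -36.1
m = -35.1/(-36.1) = 0.9723

m = 0.9723


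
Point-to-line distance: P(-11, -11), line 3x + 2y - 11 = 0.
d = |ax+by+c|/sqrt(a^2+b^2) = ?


|3*(-11) + 2*(-11) - 11| = |-66| = 66
sqrt(9 + 4) = sqrt(13) = 3.6056
d = 66/sqrt(13) = 18.3051

18.3051


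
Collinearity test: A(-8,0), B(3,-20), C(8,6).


-8*(-20-6) + 3*(6-0) + 8*(0+ 20)
= 208 + 18 + 160 = 386

No, not collinear (determinant = 386)


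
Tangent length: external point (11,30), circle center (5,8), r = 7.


d = sqrt((11-5)^2 + (30-8)^2) = sqrt(36+484) = 22.8035
L = sqrt(520.0000 - 49) = sqrt(471.0000) = 21.7025

21.7025


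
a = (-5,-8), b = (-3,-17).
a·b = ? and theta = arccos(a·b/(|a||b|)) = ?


a·b = -5*(-3) - 8*(-17) = 15 + 136 = 151
|a| = sqrt(25+64) = 9.4340
|b| = sqrt(9+289) = 17.2627
cos(theta) = 151/(sqrt(89)*sqrt(298)) = 151/sqrt(26522) = 0.927201
theta = arccos(151/sqrt(26522)) = 21.9974 degrees

a·b = 151, theta = 21.9974 deg


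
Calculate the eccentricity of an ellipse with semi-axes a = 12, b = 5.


c = sqrt(144-25) = sqrt(119) = 10.9087
e = c/a = sqrt(119)/12 = 0.9091

e = 0.9091


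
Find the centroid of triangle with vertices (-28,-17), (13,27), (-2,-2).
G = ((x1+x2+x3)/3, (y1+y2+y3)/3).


Gx = (-28+13- 2)/3 = -17/3 = -5.6667
Gy = (-17+27- 2)/3 = 8/3 = 2.6667

G = (-5.6667, 2.6667)


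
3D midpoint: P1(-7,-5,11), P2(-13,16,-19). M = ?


Mx = (-7- 13)/2 = -10.0000
My = (-5+16)/2 = 5.5000
Mz = (11- 19)/2 = -4.0000

M = (-10.0000, 5.5000, -4.0000)


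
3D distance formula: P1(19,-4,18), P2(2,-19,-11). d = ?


dx=-17, dy=-15, dz=-29
d = sqrt(289+225+841) = sqrt(1355) = 36.8103

36.8103


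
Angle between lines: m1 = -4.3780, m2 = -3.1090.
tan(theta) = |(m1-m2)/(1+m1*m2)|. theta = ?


m1-m2 = -1.269
1+m1*m2 = 14.611202
tan(theta) = |-1.269/14.611202| = 0.086851
theta = arctan(|-1.269/14.611202|) = 4.9637 degrees (acute angle)

4.9637 degrees


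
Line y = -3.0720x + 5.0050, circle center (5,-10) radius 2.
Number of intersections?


Substitute y = -3.0720x + 5.0050: (x-5)^2 + (-3.0720x+5.0050+ 10)^2 = 4
Expand to Ax^2 + Bx + C = 0, where b-k = 15.005
A = 1+m^2 = 10.437184
B = 2(m(b-k) - h) = 2(-3.0720*15.005 - 5) = -102.19072
C = h^2 + (b-k)^2 - r^2 = 25 + 225.150025 - 4 = 246.150025
disc = B^2-4AC = 10442.9433 - 10276.4524 = 166.4909
disc > 0

2 intersection points


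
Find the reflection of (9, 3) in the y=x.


Reflection rule for y=x: (y, x)
(9, 3) -> (3, 9)

(3, 9)


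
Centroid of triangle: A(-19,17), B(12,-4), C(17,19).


Gx = (-19+12+17)/3 = 10/3 = 3.3333
Gy = (17- 4+19)/3 = 32/3 = 10.6667

G = (3.3333, 10.6667)


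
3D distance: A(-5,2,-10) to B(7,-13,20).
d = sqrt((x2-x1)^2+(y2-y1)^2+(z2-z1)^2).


dx=12, dy=-15, dz=30
d = sqrt(144+225+900) = sqrt(1269) = 35.6230

35.6230


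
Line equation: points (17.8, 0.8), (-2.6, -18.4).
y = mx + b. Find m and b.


m = (-19.2)/(-20.4) = 0.9412
b = y1 - m*x1 = 0.8 - (-19.2*17.8)/(-20.4) = 0.8 - 16.7529 = -15.9529

y = 0.9412x - 15.9529


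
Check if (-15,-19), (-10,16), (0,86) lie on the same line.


-15*(16-86) - 10*(86+ 19) + 0*(-19-16)
= 1050 - 1050 + 0 = 0

Yes, collinear (determinant = 0)


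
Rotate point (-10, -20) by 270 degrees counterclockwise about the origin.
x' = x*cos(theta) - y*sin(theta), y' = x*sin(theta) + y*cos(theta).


cos(270) = 0, sin(270) = -1
x' = -10*0 + 20*(-1) = -20
y' = -10*(-1) - 20*0 = 10

(-20, 10)


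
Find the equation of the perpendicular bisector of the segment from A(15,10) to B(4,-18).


Midpoint = (9.5, -4)
Slope of AB = dy/dx = -28/(-11) = 2.5455
Perp slope = -dx/dy = -11/28 = -0.3929
b = My - (perp slope)*Mx = -4 + (-11*9.5)/(-28) = -4 + 3.7321 = -0.2679

y = -0.3929x - 0.2679


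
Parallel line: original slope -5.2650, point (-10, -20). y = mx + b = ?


Parallel lines have equal slopes.
m2 = -5.2650
b2 = -20 + 5.2650*(-10) = -72.6500

y = -5.2650x - 72.6500


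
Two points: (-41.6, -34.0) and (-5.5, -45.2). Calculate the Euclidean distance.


dx = -5.5 + 41.6 = 36.1
dy = -45.2 + 34.0 = -11.2
d = sqrt(1303.21 + 125.44) = sqrt(1428.65) = 37.7975

37.7975


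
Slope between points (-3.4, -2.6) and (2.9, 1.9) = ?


dy = 1.9 + 2.6 = 4.5
dx = 2.9 + 3.4 = 6.3
m = 4.5/6.3 = 0.7143

m = 0.7143


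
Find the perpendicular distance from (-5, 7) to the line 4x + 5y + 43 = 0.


|4*(-5) + 5*7 + 43| = |58| = 58
sqrt(16 + 25) = sqrt(41) = 6.4031
d = 58/sqrt(41) = 9.0581

9.0581


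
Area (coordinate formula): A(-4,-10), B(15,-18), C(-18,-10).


-4*(-18+ 10) = 32
15*(-10+ 10) = 0
-18*(-10+ 18) = -144
sum = -112
Area = |-112|/2 = 56.0000

56.0000 sq units


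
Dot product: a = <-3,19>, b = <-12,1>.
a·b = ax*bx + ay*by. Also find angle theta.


a·b = -3*(-12) + 19*1 = 36 + 19 = 55
|a| = sqrt(9+361) = 19.2354
|b| = sqrt(144+1) = 12.0416
cos(theta) = 55/(sqrt(370)*sqrt(145)) = 55/sqrt(53650) = 0.237453
theta = arccos(55/sqrt(53650)) = 76.2637 degrees

a·b = 55, theta = 76.2637 deg


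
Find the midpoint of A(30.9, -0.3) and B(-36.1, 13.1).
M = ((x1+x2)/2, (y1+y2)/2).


Mx = (30.9 - 36.1)/2 = -5.2/2 = -2.6000
My = (-0.3 + 13.1)/2 = 12.8/2 = 6.4000

(-2.6000, 6.4000)


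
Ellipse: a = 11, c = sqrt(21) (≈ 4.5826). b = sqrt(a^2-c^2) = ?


b^2 = 11^2 - (sqrt(21))^2 = 121 - 21 = 100
b = sqrt(100) = 10

b = 10


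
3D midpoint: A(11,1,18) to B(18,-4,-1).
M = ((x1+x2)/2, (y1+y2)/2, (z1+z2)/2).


Mx = (11+18)/2 = 14.5000
My = (1- 4)/2 = -1.5000
Mz = (18- 1)/2 = 8.5000

M = (14.5000, -1.5000, 8.5000)


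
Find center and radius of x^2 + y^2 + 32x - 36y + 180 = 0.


h = -D/2 = -32/2 = -16
k = -E/2 = 36/2 = 18
r^2 = h^2 + k^2 - F = 256 + 324 - 180 = 400
r = 20

Center (-16, 18), radius = 20


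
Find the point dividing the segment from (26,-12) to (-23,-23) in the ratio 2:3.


Px = (2*(-23) + 3*26)/5 = 32/5 = 6.4000
Py = (2*(-23) + 3*(-12))/5 = -82/5 = -16.4000

P = (6.4000, -16.4000)


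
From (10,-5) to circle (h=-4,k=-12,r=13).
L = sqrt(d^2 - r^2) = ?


d = sqrt((10+ 4)^2 + (-5+ 12)^2) = sqrt(196+49) = 15.6525
L = sqrt(245.0000 - 169) = sqrt(76.0000) = 8.7178

8.7178


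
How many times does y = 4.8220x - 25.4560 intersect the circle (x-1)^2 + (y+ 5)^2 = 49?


Substitute y = 4.8220x - 25.4560: (x-1)^2 + (4.8220x- 25.4560+ 5)^2 = 49
Expand to Ax^2 + Bx + C = 0, where b-k = -20.456
A = 1+m^2 = 24.251684
B = 2(m(b-k) - h) = 2(4.8220*(-20.456) - 1) = -199.277664
C = h^2 + (b-k)^2 - r^2 = 1 + 418.447936 - 49 = 370.447936
disc = B^2-4AC = 39711.5874 - 35935.9451 = 3775.6423
disc > 0

2 intersection points


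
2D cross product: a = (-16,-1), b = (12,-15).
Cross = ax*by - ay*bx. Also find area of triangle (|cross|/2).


cross = -16*(-15) + 1*12 = 240 + 12 = 252
Triangle area = |252|/2 = 252/2 = 126.0000

cross = 252, triangle area = 126.0000


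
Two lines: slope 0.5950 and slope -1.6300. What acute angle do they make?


m1-m2 = 2.225
1+m1*m2 = 0.03015
tan(theta) = |2.225/0.03015| = 73.797678
theta = arctan(|2.225/0.03015|) = 89.2237 degrees (acute angle)

89.2237 degrees


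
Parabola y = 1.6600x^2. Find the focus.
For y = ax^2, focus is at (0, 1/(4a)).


a = 1.6600
4a = 6.6400
focus = (0, 1/6.6400) = (0, 0.1506)

Focus = (0, 0.1506)


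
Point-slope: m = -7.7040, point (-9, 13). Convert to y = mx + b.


y - 13 = -7.7040(x + 9)
y = -7.7040x + 13 + 7.7040*(-9)
y = -7.7040x - 56.3360

y = -7.7040x - 56.3360


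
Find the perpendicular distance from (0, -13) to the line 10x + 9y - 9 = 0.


|10*0 + 9*(-13) - 9| = |-126| = 126
sqrt(100 + 81) = sqrt(181) = 13.4536
d = 126/sqrt(181) = 9.3655

9.3655


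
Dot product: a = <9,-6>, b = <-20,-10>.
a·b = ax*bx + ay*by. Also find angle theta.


a·b = 9*(-20) - 6*(-10) = -180 + 60 = -120
|a| = sqrt(81+36) = 10.8167
|b| = sqrt(400+100) = 22.3607
cos(theta) = -120/(sqrt(117)*sqrt(500)) = -120/sqrt(58500) = -0.496139
theta = arccos(-120/sqrt(58500)) = 119.7449 degrees

a·b = -120, theta = 119.7449 deg


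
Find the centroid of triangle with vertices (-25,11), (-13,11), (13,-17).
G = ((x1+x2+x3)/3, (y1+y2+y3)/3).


Gx = (-25- 13+13)/3 = -25/3 = -8.3333
Gy = (11+11- 17)/3 = 5/3 = 1.6667

G = (-8.3333, 1.6667)


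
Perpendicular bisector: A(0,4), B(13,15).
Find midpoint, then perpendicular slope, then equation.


Midpoint = (6.5, 9.5)
Slope of AB = dy/dx = 11/13 = 0.8462
Perp slope = -dx/dy = -13/11 = -1.1818
b = My - (perp slope)*Mx = 9.5 + (13*6.5)/11 = 9.5 + 7.6818 = 17.1818

y = -1.1818x + 17.1818


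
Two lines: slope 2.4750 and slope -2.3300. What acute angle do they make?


m1-m2 = 4.805
1+m1*m2 = -4.76675
tan(theta) = |4.805/(-4.76675)| = 1.008024
theta = arctan(|4.805/(-4.76675)|) = 45.2290 degrees (acute angle)

45.2290 degrees


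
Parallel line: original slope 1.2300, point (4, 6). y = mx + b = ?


Parallel lines have equal slopes.
m2 = 1.2300
b2 = 6 - 1.2300*4 = 1.0800

y = 1.2300x + 1.0800


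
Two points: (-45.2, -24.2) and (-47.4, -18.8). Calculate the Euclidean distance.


dx = -47.4 + 45.2 = -2.2
dy = -18.8 + 24.2 = 5.4
d = sqrt(4.84 + 29.16) = sqrt(34) = 5.8310

5.8310


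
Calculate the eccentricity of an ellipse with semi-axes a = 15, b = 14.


c = sqrt(225-196) = sqrt(29) = 5.3852
e = c/a = sqrt(29)/15 = 0.3590

e = 0.3590


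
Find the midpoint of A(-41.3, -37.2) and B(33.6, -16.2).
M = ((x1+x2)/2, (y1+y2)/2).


Mx = (-41.3 + 33.6)/2 = -7.7/2 = -3.8500
My = (-37.2 - 16.2)/2 = -53.4/2 = -26.7000

(-3.8500, -26.7000)


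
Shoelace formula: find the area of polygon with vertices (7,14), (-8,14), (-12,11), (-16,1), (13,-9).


sum(xi*y_{i+1}) = 7*14 - 8*11 - 12*1 - 16*(-9) + 13*14 = 324
sum(yi*x_{i+1}) = 14*(-8) + 14*(-12) + 11*(-16) + 1*13 - 9*7 = -506
Area = |324 + 506|/2 = 830/2 = 415.0000

415.0000 sq units


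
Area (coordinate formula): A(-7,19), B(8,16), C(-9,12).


-7*(16-12) = -28
8*(12-19) = -56
-9*(19-16) = -27
sum = -111
Area = |-111|/2 = 55.5000

55.5000 sq units


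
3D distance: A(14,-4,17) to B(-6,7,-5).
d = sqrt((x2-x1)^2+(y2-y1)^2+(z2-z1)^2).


dx=-20, dy=11, dz=-22
d = sqrt(400+121+484) = sqrt(1005) = 31.7017

31.7017


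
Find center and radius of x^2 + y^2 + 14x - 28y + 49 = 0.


h = -D/2 = -14/2 = -7
k = -E/2 = 28/2 = 14
r^2 = h^2 + k^2 - F = 49 + 196 - 49 = 196
r = 14

Center (-7, 14), radius = 14


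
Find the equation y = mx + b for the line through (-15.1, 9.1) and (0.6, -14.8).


m = (-23.9)/(15.7) = -1.5223
b = y1 - m*x1 = 9.1 - (-23.9*(-15.1))/(15.7) = 9.1 - 22.9866 = -13.8866

y = -1.5223x - 13.8866


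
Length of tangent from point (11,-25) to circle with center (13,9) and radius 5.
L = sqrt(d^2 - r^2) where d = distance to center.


d = sqrt((11-13)^2 + (-25-9)^2) = sqrt(4+1156) = 34.0588
L = sqrt(1160.0000 - 25) = sqrt(1135.0000) = 33.6898

33.6898


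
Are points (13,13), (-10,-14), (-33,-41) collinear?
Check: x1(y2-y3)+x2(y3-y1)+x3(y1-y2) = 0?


13*(-14+ 41) - 10*(-41-13) - 33*(13+ 14)
= 351 + 540 - 891 = 0

Yes, collinear (determinant = 0)


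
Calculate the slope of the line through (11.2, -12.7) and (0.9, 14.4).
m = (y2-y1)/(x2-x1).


dy = 14.4 + 12.7 = 27.1
dx = 0.9 - 11.2 = -10.3
m = 27.1/(-10.3) = -2.6311

m = -2.6311


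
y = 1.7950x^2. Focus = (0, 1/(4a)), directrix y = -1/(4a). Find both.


a = 1.7950
1/(4a) = 0.1393
Focus = (0, 0.1393)
Directrix: y = -0.1393

Focus = (0, 0.1393), Directrix: y = -0.1393


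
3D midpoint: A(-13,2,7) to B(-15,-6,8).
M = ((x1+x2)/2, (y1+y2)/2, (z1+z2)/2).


Mx = (-13- 15)/2 = -14.0000
My = (2- 6)/2 = -2.0000
Mz = (7+8)/2 = 7.5000

M = (-14.0000, -2.0000, 7.5000)


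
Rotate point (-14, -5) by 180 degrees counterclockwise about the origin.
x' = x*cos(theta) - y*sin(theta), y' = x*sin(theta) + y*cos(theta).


cos(180) = -1, sin(180) = 0
x' = -14*(-1) + 5*0 = 14
y' = -14*0 - 5*(-1) = 5

(14, 5)


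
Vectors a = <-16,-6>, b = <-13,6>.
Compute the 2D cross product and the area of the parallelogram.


cross = -16*6 + 6*(-13) = -96 - 78 = -174
Parallelogram area = |-174| = 174

cross = -174, parallelogram area = 174


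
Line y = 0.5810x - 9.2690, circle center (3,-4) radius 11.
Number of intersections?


Substitute y = 0.5810x - 9.2690: (x-3)^2 + (0.5810x- 9.2690+ 4)^2 = 121
Expand to Ax^2 + Bx + C = 0, where b-k = -5.269
A = 1+m^2 = 1.337561
B = 2(m(b-k) - h) = 2(0.5810*(-5.269) - 3) = -12.122578
C = h^2 + (b-k)^2 - r^2 = 9 + 27.762361 - 121 = -84.237639
disc = B^2-4AC = 146.9569 + 450.6919 = 597.6488
disc > 0

2 intersection points


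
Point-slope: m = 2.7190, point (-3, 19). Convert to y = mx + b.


y - 19 = 2.7190(x + 3)
y = 2.7190x + 19 - 2.7190*(-3)
y = 2.7190x + 27.1570

y = 2.7190x + 27.1570


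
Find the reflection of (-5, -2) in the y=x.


Reflection rule for y=x: (y, x)
(-5, -2) -> (-2, -5)

(-2, -5)


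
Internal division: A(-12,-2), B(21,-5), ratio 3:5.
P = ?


Px = (3*21 + 5*(-12))/8 = 3/8 = 0.3750
Py = (3*(-5) + 5*(-2))/8 = -25/8 = -3.1250

P = (0.3750, -3.1250)


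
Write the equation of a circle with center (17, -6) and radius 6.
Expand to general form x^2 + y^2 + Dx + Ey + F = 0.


(x-17)^2 + (y+ 6)^2 = 6^2
D = -2h = -34, E = -2k = 12
F = h^2+k^2-r^2 = 289+36-36 = 289

x^2 + y^2 - 34x + 12y + 289 = 0


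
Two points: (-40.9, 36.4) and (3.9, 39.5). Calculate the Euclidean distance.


dx = 3.9 + 40.9 = 44.8
dy = 39.5 - 36.4 = 3.1
d = sqrt(2007.04 + 9.61) = sqrt(2016.65) = 44.9071

44.9071


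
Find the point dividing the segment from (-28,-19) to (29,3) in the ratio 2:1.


Px = (2*29 + 1*(-28))/3 = 30/3 = 10.0000
Py = (2*3 + 1*(-19))/3 = -13/3 = -4.3333

P = (10.0000, -4.3333)


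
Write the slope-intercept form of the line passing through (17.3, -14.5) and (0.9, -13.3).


m = (1.2)/(-16.4) = -0.0732
b = y1 - m*x1 = -14.5 - (1.2*17.3)/(-16.4) = -14.5 + 1.2659 = -13.2341

y = -0.0732x - 13.2341


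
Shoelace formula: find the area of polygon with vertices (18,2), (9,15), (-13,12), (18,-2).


sum(xi*y_{i+1}) = 18*15 + 9*12 - 13*(-2) + 18*2 = 440
sum(yi*x_{i+1}) = 2*9 + 15*(-13) + 12*18 - 2*18 = 3
Area = |440 - 3|/2 = 437/2 = 218.5000

218.5000 sq units


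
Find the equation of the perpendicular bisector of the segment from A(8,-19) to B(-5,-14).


Midpoint = (1.5, -16.5)
Slope of AB = dy/dx = 5/(-13) = -0.3846
Perp slope = -dx/dy = 13/5 = 2.6000
b = My - (perp slope)*Mx = -16.5 + (-13*1.5)/5 = -16.5 - 3.9000 = -20.4000

y = 2.6000x - 20.4000


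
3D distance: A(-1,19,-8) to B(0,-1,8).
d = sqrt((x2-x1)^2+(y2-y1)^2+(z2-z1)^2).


dx=1, dy=-20, dz=16
d = sqrt(1+400+256) = sqrt(657) = 25.6320

25.6320


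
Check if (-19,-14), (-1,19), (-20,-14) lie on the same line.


-19*(19+ 14) - 1*(-14+ 14) - 20*(-14-19)
= -627 + 0 + 660 = 33

No, not collinear (determinant = 33)


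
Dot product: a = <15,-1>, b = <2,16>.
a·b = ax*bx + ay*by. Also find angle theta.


a·b = 15*2 - 1*16 = 30 - 16 = 14
|a| = sqrt(225+1) = 15.0333
|b| = sqrt(4+256) = 16.1245
cos(theta) = 14/(sqrt(226)*sqrt(260)) = 14/sqrt(58760) = 0.057755
theta = arccos(14/sqrt(58760)) = 86.6891 degrees

a·b = 14, theta = 86.6891 deg


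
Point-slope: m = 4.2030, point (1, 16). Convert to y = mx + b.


y - 16 = 4.2030(x - 1)
y = 4.2030x + 16 - 4.2030*1
y = 4.2030x + 11.7970

y = 4.2030x + 11.7970


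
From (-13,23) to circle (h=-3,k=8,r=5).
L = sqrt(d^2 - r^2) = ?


d = sqrt((-13+ 3)^2 + (23-8)^2) = sqrt(100+225) = 18.0278
L = sqrt(325.0000 - 25) = sqrt(300.0000) = 17.3205

17.3205


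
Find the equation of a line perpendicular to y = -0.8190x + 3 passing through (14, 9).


Perpendicular slope = -1/m1 = -1/(-0.8190) = 1.2210
b2 = y0 - m2*x0 = 9 + 14/(-0.8190) = 9 - 17.0940 = -8.0940

y = 1.2210x - 8.0940


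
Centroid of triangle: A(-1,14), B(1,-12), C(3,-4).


Gx = (-1+1+3)/3 = 3/3 = 1.0000
Gy = (14- 12- 4)/3 = -2/3 = -0.6667

G = (1.0000, -0.6667)


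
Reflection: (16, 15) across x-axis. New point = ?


Reflection rule for x-axis: (x, -y)
(16, 15) -> (16, -15)

(16, -15)


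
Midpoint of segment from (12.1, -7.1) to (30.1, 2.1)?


Mx = (12.1 + 30.1)/2 = 42.2/2 = 21.1000
My = (-7.1 + 2.1)/2 = -5.0/2 = -2.5000

(21.1000, -2.5000)


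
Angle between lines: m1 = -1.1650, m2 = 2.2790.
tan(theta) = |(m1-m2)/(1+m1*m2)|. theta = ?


m1-m2 = -3.444
1+m1*m2 = -1.655035
tan(theta) = |-3.444/(-1.655035)| = 2.080923
theta = arctan(|-3.444/(-1.655035)|) = 64.3331 degrees (acute angle)

64.3331 degrees


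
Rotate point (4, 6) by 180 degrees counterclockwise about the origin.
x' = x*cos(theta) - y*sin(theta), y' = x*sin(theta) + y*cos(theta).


cos(180) = -1, sin(180) = 0
x' = 4*(-1) - 6*0 = -4
y' = 4*0 + 6*(-1) = -6

(-4, -6)


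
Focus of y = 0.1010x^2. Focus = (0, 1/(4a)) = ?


a = 0.1010
4a = 0.4040
focus = (0, 1/0.4040) = (0, 2.4752)

Focus = (0, 2.4752)


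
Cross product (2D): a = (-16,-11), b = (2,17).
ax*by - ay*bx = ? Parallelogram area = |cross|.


cross = -16*17 + 11*2 = -272 + 22 = -250
Parallelogram area = |-250| = 250

cross = -250, parallelogram area = 250


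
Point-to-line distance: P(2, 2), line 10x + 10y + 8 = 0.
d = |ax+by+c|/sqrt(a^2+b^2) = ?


|10*2 + 10*2 + 8| = |48| = 48
sqrt(100 + 100) = sqrt(200) = 14.1421
d = 48/sqrt(200) = 3.3941

3.3941


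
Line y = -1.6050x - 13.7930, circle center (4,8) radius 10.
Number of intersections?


Substitute y = -1.6050x - 13.7930: (x-4)^2 + (-1.6050x- 13.7930-8)^2 = 100
Expand to Ax^2 + Bx + C = 0, where b-k = -21.793
A = 1+m^2 = 3.576025
B = 2(m(b-k) - h) = 2(-1.6050*(-21.793) - 4) = 61.95553
C = h^2 + (b-k)^2 - r^2 = 16 + 474.934849 - 100 = 390.934849
disc = B^2-4AC = 3838.4877 - 5591.9712 = -1753.4835
disc < 0

0 intersection points


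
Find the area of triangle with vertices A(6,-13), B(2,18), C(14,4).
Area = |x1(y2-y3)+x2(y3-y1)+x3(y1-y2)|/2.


6*(18-4) = 84
2*(4+ 13) = 34
14*(-13-18) = -434
sum = -316
Area = |-316|/2 = 158.0000

158.0000 sq units


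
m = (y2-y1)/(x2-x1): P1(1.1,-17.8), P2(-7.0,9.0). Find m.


dy = 9.0 + 17.8 = 26.8
dx = -7.0 - 1.1 = -8.1
m = 26.8/(-8.1) = -3.3086

m = -3.3086


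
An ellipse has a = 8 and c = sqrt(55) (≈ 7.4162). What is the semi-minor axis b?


b^2 = 8^2 - (sqrt(55))^2 = 64 - 55 = 9
b = sqrt(9) = 3

b = 3


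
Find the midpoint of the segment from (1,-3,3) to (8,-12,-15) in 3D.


Mx = (1+8)/2 = 4.5000
My = (-3- 12)/2 = -7.5000
Mz = (3- 15)/2 = -6.0000

M = (4.5000, -7.5000, -6.0000)


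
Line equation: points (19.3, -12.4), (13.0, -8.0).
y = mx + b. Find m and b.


m = (4.4)/(-6.3) = -0.6984
b = y1 - m*x1 = -12.4 - (4.4*19.3)/(-6.3) = -12.4 + 13.4794 = 1.0794

y = -0.6984x + 1.0794


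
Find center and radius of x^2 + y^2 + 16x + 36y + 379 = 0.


h = -D/2 = -16/2 = -8
k = -E/2 = -36/2 = -18
r^2 = h^2 + k^2 - F = 64 + 324 - 379 = 9
r = 3

Center (-8, -18), radius = 3


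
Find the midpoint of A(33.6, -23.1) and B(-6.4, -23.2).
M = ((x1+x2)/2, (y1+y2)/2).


Mx = (33.6 - 6.4)/2 = 27.2/2 = 13.6000
My = (-23.1 - 23.2)/2 = -46.3/2 = -23.1500

(13.6000, -23.1500)


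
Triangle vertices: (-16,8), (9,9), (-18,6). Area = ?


-16*(9-6) = -48
9*(6-8) = -18
-18*(8-9) = 18
sum = -48
Area = |-48|/2 = 24.0000

24.0000 sq units


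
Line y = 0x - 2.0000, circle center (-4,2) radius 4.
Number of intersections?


Substitute y = 0x - 2.0000: (x+ 4)^2 + (0x- 2.0000-2)^2 = 16
Expand to Ax^2 + Bx + C = 0, where b-k = -4
A = 1+m^2 = 1
B = 2(m(b-k) - h) = 2(0*(-4) + 4) = 8
C = h^2 + (b-k)^2 - r^2 = 16 + 16 - 16 = 16
disc = B^2-4AC = 64.0000 - 64.0000 = 0
disc = 0

1 intersection point (tangent)


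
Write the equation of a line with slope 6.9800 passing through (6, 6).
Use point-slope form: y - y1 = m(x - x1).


y - 6 = 6.9800(x - 6)
y = 6.9800x + 6 - 6.9800*6
y = 6.9800x - 35.8800

y = 6.9800x - 35.8800


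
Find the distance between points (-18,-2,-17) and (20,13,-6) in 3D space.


dx=38, dy=15, dz=11
d = sqrt(1444+225+121) = sqrt(1790) = 42.3084

42.3084


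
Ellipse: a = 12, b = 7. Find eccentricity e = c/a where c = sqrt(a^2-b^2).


c = sqrt(144-49) = sqrt(95) = 9.7468
e = c/a = sqrt(95)/12 = 0.8122

e = 0.8122


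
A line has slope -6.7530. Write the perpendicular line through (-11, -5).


Perpendicular slope = -1/m1 = -1/(-6.7530) = 0.1481
b2 = y0 - m2*x0 = -5 - 11/(-6.7530) = -5 + 1.6289 = -3.3711

y = 0.1481x - 3.3711


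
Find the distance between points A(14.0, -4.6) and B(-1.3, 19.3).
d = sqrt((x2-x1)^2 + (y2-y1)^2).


dx = -1.3 - 14.0 = -15.3
dy = 19.3 + 4.6 = 23.9
d = sqrt(234.09 + 571.21) = sqrt(805.3) = 28.3778

28.3778


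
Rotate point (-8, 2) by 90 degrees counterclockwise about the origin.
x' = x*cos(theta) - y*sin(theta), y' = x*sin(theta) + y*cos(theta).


cos(90) = 0, sin(90) = 1
x' = -8*0 - 2*1 = -2
y' = -8*1 + 2*0 = -8

(-2, -8)


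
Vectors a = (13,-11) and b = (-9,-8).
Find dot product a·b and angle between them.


a·b = 13*(-9) - 11*(-8) = -117 + 88 = -29
|a| = sqrt(169+121) = 17.0294
|b| = sqrt(81+64) = 12.0416
cos(theta) = -29/(sqrt(290)*sqrt(145)) = -29/sqrt(42050) = -0.141421
theta = arccos(-29/sqrt(42050)) = 98.1301 degrees

a·b = -29, theta = 98.1301 deg


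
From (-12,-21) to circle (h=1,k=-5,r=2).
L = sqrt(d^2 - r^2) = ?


d = sqrt((-12-1)^2 + (-21+ 5)^2) = sqrt(169+256) = 20.6155
L = sqrt(425.0000 - 4) = sqrt(421.0000) = 20.5183

20.5183


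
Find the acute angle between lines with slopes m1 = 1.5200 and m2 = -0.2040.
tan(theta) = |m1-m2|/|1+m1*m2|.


m1-m2 = 1.724
1+m1*m2 = 0.68992
tan(theta) = |1.724/0.68992| = 2.498840
theta = arctan(|1.724/0.68992|) = 68.1894 degrees (acute angle)

68.1894 degrees


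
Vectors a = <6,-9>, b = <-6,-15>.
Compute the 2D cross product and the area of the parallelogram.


cross = 6*(-15) + 9*(-6) = -90 - 54 = -144
Parallelogram area = |-144| = 144

cross = -144, parallelogram area = 144


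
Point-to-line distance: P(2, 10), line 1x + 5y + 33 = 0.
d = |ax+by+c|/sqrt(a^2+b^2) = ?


|1*2 + 5*10 + 33| = |85| = 85
sqrt(1 + 25) = sqrt(26) = 5.0990
d = 85/sqrt(26) = 16.6699

16.6699


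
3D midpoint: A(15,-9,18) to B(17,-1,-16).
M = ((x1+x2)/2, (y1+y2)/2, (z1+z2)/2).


Mx = (15+17)/2 = 16.0000
My = (-9- 1)/2 = -5.0000
Mz = (18- 16)/2 = 1.0000

M = (16.0000, -5.0000, 1.0000)


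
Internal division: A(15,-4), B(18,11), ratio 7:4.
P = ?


Px = (7*18 + 4*15)/11 = 186/11 = 16.9091
Py = (7*11 + 4*(-4))/11 = 61/11 = 5.5455

P = (16.9091, 5.5455)


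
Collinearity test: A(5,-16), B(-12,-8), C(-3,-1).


5*(-8+ 1) - 12*(-1+ 16) - 3*(-16+ 8)
= -35 - 180 + 24 = -191

No, not collinear (determinant = -191)


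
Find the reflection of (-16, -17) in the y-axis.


Reflection rule for y-axis: (-x, y)
(-16, -17) -> (16, -17)

(16, -17)


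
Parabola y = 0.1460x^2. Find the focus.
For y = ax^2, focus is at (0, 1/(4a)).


a = 0.1460
4a = 0.5840
focus = (0, 1/0.5840) = (0, 1.7123)

Focus = (0, 1.7123)


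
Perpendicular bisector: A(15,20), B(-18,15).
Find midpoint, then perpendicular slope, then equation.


Midpoint = (-1.5, 17.5)
Slope of AB = dy/dx = -5/(-33) = 0.1515
Perp slope = -dx/dy = -33/5 = -6.6000
b = My - (perp slope)*Mx = 17.5 + (-33*(-1.5))/(-5) = 17.5 - 9.9000 = 7.6000

y = -6.6000x + 7.6000


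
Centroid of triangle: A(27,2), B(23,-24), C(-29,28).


Gx = (27+23- 29)/3 = 21/3 = 7.0000
Gy = (2- 24+28)/3 = 6/3 = 2.0000

G = (7.0000, 2.0000)


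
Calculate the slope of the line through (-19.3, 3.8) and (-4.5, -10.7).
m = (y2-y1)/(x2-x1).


dy = -10.7 - 3.8 = -14.5
dx = -4.5 + 19.3 = 14.8
m = -14.5/14.8 = -0.9797

m = -0.9797


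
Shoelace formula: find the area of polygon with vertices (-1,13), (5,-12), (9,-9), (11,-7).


sum(xi*y_{i+1}) = -1*(-12) + 5*(-9) + 9*(-7) + 11*13 = 47
sum(yi*x_{i+1}) = 13*5 - 12*9 - 9*11 - 7*(-1) = -135
Area = |47 + 135|/2 = 182/2 = 91.0000

91.0000 sq units


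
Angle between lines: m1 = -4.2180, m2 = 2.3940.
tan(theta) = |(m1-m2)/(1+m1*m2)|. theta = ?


m1-m2 = -6.612
1+m1*m2 = -9.097892
tan(theta) = |-6.612/(-9.097892)| = 0.726762
theta = arctan(|-6.612/(-9.097892)|) = 36.0082 degrees (acute angle)

36.0082 degrees


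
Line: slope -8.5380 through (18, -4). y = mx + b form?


y + 4 = -8.5380(x - 18)
y = -8.5380x - 4 + 8.5380*18
y = -8.5380x + 149.6840

y = -8.5380x + 149.6840


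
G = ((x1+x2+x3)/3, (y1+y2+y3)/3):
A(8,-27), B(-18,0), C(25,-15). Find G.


Gx = (8- 18+25)/3 = 15/3 = 5.0000
Gy = (-27+0- 15)/3 = -42/3 = -14.0000

G = (5.0000, -14.0000)


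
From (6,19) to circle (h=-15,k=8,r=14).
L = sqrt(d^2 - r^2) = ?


d = sqrt((6+ 15)^2 + (19-8)^2) = sqrt(441+121) = 23.7065
L = sqrt(562.0000 - 196) = sqrt(366.0000) = 19.1311

19.1311


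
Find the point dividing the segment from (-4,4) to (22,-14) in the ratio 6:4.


Px = (6*22 + 4*(-4))/10 = 116/10 = 11.6000
Py = (6*(-14) + 4*4)/10 = -68/10 = -6.8000

P = (11.6000, -6.8000)


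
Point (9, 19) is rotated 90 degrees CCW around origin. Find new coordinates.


cos(90) = 0, sin(90) = 1
x' = 9*0 - 19*1 = -19
y' = 9*1 + 19*0 = 9

(-19, 9)


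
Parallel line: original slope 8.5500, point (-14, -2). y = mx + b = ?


Parallel lines have equal slopes.
m2 = 8.5500
b2 = -2 - 8.5500*(-14) = 117.7000

y = 8.5500x + 117.7000


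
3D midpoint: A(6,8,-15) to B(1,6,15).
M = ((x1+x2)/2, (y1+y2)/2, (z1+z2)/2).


Mx = (6+1)/2 = 3.5000
My = (8+6)/2 = 7.0000
Mz = (-15+15)/2 = 0

M = (3.5000, 7.0000, 0)


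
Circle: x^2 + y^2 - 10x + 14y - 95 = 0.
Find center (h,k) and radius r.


h = -D/2 = 10/2 = 5
k = -E/2 = -14/2 = -7
r^2 = h^2 + k^2 - F = 25 + 49 + 95 = 169
r = 13

Center (5, -7), radius = 13


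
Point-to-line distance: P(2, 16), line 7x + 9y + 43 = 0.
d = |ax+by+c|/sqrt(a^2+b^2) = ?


|7*2 + 9*16 + 43| = |201| = 201
sqrt(49 + 81) = sqrt(130) = 11.4018
d = 201/sqrt(130) = 17.6289

17.6289


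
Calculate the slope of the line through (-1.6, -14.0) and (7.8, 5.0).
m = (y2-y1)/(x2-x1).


dy = 5.0 + 14.0 = 19.0
dx = 7.8 + 1.6 = 9.4
m = 19.0/9.4 = 2.0213

m = 2.0213


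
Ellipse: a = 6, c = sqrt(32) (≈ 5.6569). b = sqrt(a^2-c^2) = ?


b^2 = 6^2 - (sqrt(32))^2 = 36 - 32 = 4
b = sqrt(4) = 2

b = 2


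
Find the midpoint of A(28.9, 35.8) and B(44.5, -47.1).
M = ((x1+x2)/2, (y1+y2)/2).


Mx = (28.9 + 44.5)/2 = 73.4/2 = 36.7000
My = (35.8 - 47.1)/2 = -11.3/2 = -5.6500

(36.7000, -5.6500)


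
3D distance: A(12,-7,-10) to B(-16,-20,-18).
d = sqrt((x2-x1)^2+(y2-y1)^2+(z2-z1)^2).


dx=-28, dy=-13, dz=-8
d = sqrt(784+169+64) = sqrt(1017) = 31.8904

31.8904


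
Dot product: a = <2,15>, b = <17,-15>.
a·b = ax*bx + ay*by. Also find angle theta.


a·b = 2*17 + 15*(-15) = 34 - 225 = -191
|a| = sqrt(4+225) = 15.1327
|b| = sqrt(289+225) = 22.6716
cos(theta) = -191/(sqrt(229)*sqrt(514)) = -191/sqrt(117706) = -0.556716
theta = arccos(-191/sqrt(117706)) = 123.8290 degrees

a·b = -191, theta = 123.8290 deg


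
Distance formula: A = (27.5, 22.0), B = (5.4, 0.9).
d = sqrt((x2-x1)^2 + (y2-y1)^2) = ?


dx = 5.4 - 27.5 = -22.1
dy = 0.9 - 22.0 = -21.1
d = sqrt(488.41 + 445.21) = sqrt(933.62) = 30.5552

30.5552


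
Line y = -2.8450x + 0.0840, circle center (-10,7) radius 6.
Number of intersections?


Substitute y = -2.8450x + 0.0840: (x+ 10)^2 + (-2.8450x+0.0840-7)^2 = 36
Expand to Ax^2 + Bx + C = 0, where b-k = -6.916
A = 1+m^2 = 9.094025
B = 2(m(b-k) - h) = 2(-2.8450*(-6.916) + 10) = 59.35204
C = h^2 + (b-k)^2 - r^2 = 100 + 47.831056 - 36 = 111.831056
disc = B^2-4AC = 3522.6647 - 4067.9777 = -545.3130
disc < 0

0 intersection points


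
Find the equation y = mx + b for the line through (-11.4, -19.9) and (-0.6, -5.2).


m = (14.7)/(10.8) = 1.3611
b = y1 - m*x1 = -19.9 - (14.7*(-11.4))/(10.8) = -19.9 + 15.5167 = -4.3833

y = 1.3611x - 4.3833


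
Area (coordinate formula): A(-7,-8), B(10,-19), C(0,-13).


-7*(-19+ 13) = 42
10*(-13+ 8) = -50
0*(-8+ 19) = 0
sum = -8
Area = |-8|/2 = 4.0000

4.0000 sq units


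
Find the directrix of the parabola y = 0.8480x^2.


a = 0.8480
1/(4a) = 0.2948
directrix: y = -0.2948 = -0.2948

y = -0.2948


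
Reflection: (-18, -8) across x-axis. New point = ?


Reflection rule for x-axis: (x, -y)
(-18, -8) -> (-18, 8)

(-18, 8)


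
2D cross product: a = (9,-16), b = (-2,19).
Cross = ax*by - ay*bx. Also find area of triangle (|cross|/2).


cross = 9*19 + 16*(-2) = 171 - 32 = 139
Triangle area = |139|/2 = 139/2 = 69.5000

cross = 139, triangle area = 69.5000
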